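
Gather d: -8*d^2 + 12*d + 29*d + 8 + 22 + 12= -8*d^2 + 41*d + 42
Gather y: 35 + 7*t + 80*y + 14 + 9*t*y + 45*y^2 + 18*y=7*t + 45*y^2 + y*(9*t + 98) + 49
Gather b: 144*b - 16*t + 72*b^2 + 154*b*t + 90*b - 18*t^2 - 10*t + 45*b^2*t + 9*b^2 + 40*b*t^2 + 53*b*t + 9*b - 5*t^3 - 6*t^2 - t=b^2*(45*t + 81) + b*(40*t^2 + 207*t + 243) - 5*t^3 - 24*t^2 - 27*t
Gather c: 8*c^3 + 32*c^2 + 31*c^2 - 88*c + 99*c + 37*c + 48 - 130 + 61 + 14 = 8*c^3 + 63*c^2 + 48*c - 7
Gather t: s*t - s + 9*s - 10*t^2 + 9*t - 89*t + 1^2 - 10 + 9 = 8*s - 10*t^2 + t*(s - 80)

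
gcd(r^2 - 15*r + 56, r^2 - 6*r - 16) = r - 8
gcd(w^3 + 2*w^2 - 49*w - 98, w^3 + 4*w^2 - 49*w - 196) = w^2 - 49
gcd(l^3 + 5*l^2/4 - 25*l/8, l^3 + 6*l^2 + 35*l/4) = l^2 + 5*l/2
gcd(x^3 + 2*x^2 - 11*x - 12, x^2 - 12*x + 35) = 1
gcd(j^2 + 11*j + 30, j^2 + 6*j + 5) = j + 5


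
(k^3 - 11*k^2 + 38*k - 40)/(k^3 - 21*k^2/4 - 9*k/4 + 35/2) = 4*(k - 4)/(4*k + 7)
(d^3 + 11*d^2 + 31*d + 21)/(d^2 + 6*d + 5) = (d^2 + 10*d + 21)/(d + 5)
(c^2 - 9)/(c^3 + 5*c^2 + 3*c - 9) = (c - 3)/(c^2 + 2*c - 3)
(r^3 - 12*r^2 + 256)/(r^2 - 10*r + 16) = (r^2 - 4*r - 32)/(r - 2)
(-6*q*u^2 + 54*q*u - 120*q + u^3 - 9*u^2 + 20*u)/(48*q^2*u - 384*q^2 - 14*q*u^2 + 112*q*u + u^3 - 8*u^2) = (-u^2 + 9*u - 20)/(8*q*u - 64*q - u^2 + 8*u)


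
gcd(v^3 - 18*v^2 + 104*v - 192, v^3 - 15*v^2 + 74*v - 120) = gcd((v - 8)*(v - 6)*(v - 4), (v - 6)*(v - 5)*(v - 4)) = v^2 - 10*v + 24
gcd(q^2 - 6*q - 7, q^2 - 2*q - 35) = q - 7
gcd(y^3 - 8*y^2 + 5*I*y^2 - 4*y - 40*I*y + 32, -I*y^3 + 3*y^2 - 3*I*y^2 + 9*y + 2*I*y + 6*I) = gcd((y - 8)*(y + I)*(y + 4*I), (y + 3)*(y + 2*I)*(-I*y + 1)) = y + I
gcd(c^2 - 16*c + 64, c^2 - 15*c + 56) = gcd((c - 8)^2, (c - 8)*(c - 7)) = c - 8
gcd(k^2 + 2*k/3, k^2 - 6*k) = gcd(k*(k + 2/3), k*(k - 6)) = k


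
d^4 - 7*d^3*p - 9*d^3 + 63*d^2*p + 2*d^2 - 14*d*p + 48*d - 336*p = (d - 8)*(d - 3)*(d + 2)*(d - 7*p)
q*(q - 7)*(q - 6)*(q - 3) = q^4 - 16*q^3 + 81*q^2 - 126*q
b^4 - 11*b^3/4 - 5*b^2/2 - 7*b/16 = b*(b - 7/2)*(b + 1/4)*(b + 1/2)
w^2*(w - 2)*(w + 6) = w^4 + 4*w^3 - 12*w^2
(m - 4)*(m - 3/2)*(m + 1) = m^3 - 9*m^2/2 + m/2 + 6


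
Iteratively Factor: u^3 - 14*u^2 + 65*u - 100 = (u - 5)*(u^2 - 9*u + 20) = (u - 5)*(u - 4)*(u - 5)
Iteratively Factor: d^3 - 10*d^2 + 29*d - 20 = (d - 5)*(d^2 - 5*d + 4) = (d - 5)*(d - 1)*(d - 4)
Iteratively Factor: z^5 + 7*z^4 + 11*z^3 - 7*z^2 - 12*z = (z + 3)*(z^4 + 4*z^3 - z^2 - 4*z) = z*(z + 3)*(z^3 + 4*z^2 - z - 4) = z*(z + 1)*(z + 3)*(z^2 + 3*z - 4) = z*(z + 1)*(z + 3)*(z + 4)*(z - 1)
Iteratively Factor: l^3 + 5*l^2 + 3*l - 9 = (l - 1)*(l^2 + 6*l + 9) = (l - 1)*(l + 3)*(l + 3)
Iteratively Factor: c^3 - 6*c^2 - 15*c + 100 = (c - 5)*(c^2 - c - 20) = (c - 5)*(c + 4)*(c - 5)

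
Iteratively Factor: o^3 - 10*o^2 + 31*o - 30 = (o - 3)*(o^2 - 7*o + 10) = (o - 5)*(o - 3)*(o - 2)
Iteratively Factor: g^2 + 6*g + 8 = (g + 2)*(g + 4)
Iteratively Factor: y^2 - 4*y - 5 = (y - 5)*(y + 1)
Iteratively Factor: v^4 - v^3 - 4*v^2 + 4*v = (v)*(v^3 - v^2 - 4*v + 4) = v*(v - 1)*(v^2 - 4) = v*(v - 2)*(v - 1)*(v + 2)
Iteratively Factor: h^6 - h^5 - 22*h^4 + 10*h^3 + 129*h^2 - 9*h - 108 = (h + 1)*(h^5 - 2*h^4 - 20*h^3 + 30*h^2 + 99*h - 108) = (h - 3)*(h + 1)*(h^4 + h^3 - 17*h^2 - 21*h + 36) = (h - 3)*(h + 1)*(h + 3)*(h^3 - 2*h^2 - 11*h + 12) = (h - 3)*(h + 1)*(h + 3)^2*(h^2 - 5*h + 4) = (h - 4)*(h - 3)*(h + 1)*(h + 3)^2*(h - 1)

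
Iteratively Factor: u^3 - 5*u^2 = (u - 5)*(u^2) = u*(u - 5)*(u)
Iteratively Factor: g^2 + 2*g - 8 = (g + 4)*(g - 2)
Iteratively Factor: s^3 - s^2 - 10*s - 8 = (s + 1)*(s^2 - 2*s - 8) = (s - 4)*(s + 1)*(s + 2)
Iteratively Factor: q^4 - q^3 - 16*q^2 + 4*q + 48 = (q - 2)*(q^3 + q^2 - 14*q - 24) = (q - 2)*(q + 3)*(q^2 - 2*q - 8) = (q - 4)*(q - 2)*(q + 3)*(q + 2)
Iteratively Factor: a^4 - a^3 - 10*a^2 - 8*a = (a)*(a^3 - a^2 - 10*a - 8) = a*(a + 1)*(a^2 - 2*a - 8) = a*(a - 4)*(a + 1)*(a + 2)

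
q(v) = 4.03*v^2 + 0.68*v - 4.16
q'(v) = 8.06*v + 0.68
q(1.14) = 1.85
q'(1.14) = 9.87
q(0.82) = -0.89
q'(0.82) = 7.29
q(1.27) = 3.20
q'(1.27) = 10.92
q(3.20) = 39.28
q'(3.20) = 26.47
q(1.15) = 1.95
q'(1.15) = 9.95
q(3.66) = 52.31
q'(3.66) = 30.18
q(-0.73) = -2.51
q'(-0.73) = -5.20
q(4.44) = 78.31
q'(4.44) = 36.47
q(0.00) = -4.16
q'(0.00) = 0.68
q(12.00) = 584.32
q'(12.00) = 97.40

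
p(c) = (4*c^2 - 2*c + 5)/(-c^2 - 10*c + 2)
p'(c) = (2*c + 10)*(4*c^2 - 2*c + 5)/(-c^2 - 10*c + 2)^2 + (8*c - 2)/(-c^2 - 10*c + 2)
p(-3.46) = 2.43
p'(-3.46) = -0.90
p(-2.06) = 1.42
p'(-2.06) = -0.55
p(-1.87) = 1.32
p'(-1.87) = -0.51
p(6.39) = -1.51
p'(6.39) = -0.14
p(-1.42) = 1.12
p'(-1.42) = -0.38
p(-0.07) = 1.91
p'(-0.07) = 6.05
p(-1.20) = 1.05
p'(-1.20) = -0.29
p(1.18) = -0.73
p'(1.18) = 0.15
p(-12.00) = -27.50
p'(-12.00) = -13.05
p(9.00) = -1.84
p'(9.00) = -0.11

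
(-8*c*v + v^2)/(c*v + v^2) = (-8*c + v)/(c + v)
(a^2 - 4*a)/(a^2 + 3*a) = (a - 4)/(a + 3)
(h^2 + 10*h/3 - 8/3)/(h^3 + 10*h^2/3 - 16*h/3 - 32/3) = (3*h - 2)/(3*h^2 - 2*h - 8)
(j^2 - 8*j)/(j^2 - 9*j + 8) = j/(j - 1)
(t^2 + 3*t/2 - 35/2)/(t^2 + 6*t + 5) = (t - 7/2)/(t + 1)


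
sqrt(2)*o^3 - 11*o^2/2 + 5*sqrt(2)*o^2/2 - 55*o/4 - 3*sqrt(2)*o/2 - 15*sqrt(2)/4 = (o + 5/2)*(o - 3*sqrt(2))*(sqrt(2)*o + 1/2)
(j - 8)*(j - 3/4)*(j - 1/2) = j^3 - 37*j^2/4 + 83*j/8 - 3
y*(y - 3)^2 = y^3 - 6*y^2 + 9*y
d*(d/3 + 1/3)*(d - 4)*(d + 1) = d^4/3 - 2*d^3/3 - 7*d^2/3 - 4*d/3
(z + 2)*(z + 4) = z^2 + 6*z + 8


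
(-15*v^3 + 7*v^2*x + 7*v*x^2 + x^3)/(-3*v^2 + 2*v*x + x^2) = 5*v + x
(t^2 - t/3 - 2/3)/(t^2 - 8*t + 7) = (t + 2/3)/(t - 7)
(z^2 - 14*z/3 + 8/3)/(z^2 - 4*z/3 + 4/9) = 3*(z - 4)/(3*z - 2)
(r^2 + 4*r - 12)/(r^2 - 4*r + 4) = (r + 6)/(r - 2)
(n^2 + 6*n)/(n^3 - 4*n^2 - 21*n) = (n + 6)/(n^2 - 4*n - 21)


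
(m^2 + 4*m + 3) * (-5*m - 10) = -5*m^3 - 30*m^2 - 55*m - 30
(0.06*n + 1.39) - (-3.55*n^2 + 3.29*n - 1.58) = 3.55*n^2 - 3.23*n + 2.97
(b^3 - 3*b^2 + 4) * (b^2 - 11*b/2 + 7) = b^5 - 17*b^4/2 + 47*b^3/2 - 17*b^2 - 22*b + 28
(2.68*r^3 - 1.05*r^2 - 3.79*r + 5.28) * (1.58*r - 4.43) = 4.2344*r^4 - 13.5314*r^3 - 1.3367*r^2 + 25.1321*r - 23.3904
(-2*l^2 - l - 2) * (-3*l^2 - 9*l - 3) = 6*l^4 + 21*l^3 + 21*l^2 + 21*l + 6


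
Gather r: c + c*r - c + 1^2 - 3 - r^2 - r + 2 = -r^2 + r*(c - 1)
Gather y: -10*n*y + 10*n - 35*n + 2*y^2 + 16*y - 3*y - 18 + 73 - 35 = -25*n + 2*y^2 + y*(13 - 10*n) + 20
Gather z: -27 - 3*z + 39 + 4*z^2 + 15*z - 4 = 4*z^2 + 12*z + 8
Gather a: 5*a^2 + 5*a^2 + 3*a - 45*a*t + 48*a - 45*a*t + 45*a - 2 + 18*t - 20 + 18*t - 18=10*a^2 + a*(96 - 90*t) + 36*t - 40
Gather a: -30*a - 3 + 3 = -30*a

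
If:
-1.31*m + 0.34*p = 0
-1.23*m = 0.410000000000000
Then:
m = -0.33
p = -1.28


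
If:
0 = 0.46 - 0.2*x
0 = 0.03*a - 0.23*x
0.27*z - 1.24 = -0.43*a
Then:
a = 17.63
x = 2.30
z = -23.49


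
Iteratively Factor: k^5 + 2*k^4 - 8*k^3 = (k + 4)*(k^4 - 2*k^3) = k*(k + 4)*(k^3 - 2*k^2) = k*(k - 2)*(k + 4)*(k^2) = k^2*(k - 2)*(k + 4)*(k)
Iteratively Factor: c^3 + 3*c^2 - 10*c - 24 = (c + 2)*(c^2 + c - 12) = (c + 2)*(c + 4)*(c - 3)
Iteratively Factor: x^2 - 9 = (x - 3)*(x + 3)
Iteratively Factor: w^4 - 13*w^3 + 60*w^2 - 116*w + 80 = (w - 2)*(w^3 - 11*w^2 + 38*w - 40) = (w - 2)^2*(w^2 - 9*w + 20) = (w - 5)*(w - 2)^2*(w - 4)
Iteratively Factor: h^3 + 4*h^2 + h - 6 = (h + 2)*(h^2 + 2*h - 3) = (h - 1)*(h + 2)*(h + 3)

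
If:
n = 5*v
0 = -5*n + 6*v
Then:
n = 0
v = 0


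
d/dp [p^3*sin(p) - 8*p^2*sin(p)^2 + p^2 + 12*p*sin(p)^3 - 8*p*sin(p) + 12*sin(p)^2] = p^3*cos(p) + 3*p^2*sin(p) - 8*p^2*sin(2*p) + p*cos(p) + 8*p*cos(2*p) - 9*p*cos(3*p) - 6*p + sin(p) + 12*sin(2*p) - 3*sin(3*p)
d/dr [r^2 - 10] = 2*r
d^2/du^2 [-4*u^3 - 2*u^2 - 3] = -24*u - 4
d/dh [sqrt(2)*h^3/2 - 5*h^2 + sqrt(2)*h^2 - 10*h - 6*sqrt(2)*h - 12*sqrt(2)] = 3*sqrt(2)*h^2/2 - 10*h + 2*sqrt(2)*h - 10 - 6*sqrt(2)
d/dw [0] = 0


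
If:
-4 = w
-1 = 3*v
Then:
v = -1/3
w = -4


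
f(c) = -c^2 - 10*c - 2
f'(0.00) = -10.00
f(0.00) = -2.00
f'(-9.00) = 8.00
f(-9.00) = 7.00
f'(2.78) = -15.56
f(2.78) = -37.53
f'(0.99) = -11.98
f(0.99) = -12.88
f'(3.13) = -16.26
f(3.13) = -43.10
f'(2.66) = -15.32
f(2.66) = -35.68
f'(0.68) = -11.36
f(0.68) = -9.26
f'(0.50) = -11.00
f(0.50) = -7.25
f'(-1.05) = -7.90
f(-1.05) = 7.40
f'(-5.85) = 1.70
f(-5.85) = 22.28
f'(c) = -2*c - 10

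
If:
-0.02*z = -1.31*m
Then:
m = 0.0152671755725191*z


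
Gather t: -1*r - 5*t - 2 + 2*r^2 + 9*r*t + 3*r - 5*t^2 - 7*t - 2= 2*r^2 + 2*r - 5*t^2 + t*(9*r - 12) - 4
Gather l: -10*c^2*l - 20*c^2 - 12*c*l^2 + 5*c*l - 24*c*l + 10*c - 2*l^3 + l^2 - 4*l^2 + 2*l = -20*c^2 + 10*c - 2*l^3 + l^2*(-12*c - 3) + l*(-10*c^2 - 19*c + 2)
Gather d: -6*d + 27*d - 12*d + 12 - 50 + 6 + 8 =9*d - 24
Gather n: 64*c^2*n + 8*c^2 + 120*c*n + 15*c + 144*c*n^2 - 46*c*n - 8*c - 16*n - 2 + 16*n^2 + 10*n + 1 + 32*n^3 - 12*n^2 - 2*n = 8*c^2 + 7*c + 32*n^3 + n^2*(144*c + 4) + n*(64*c^2 + 74*c - 8) - 1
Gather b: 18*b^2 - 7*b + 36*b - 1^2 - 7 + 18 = 18*b^2 + 29*b + 10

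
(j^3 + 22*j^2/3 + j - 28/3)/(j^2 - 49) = (3*j^2 + j - 4)/(3*(j - 7))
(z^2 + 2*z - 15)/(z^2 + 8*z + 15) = (z - 3)/(z + 3)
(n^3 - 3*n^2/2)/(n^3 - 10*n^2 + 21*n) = n*(2*n - 3)/(2*(n^2 - 10*n + 21))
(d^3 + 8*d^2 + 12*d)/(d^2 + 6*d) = d + 2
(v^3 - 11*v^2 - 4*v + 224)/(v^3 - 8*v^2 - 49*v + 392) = (v + 4)/(v + 7)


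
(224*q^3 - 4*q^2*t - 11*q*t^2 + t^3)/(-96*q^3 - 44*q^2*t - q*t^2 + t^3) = (-7*q + t)/(3*q + t)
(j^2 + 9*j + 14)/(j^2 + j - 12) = (j^2 + 9*j + 14)/(j^2 + j - 12)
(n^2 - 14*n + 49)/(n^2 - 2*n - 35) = (n - 7)/(n + 5)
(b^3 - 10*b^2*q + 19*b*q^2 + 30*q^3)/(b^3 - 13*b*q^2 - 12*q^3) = (-b^2 + 11*b*q - 30*q^2)/(-b^2 + b*q + 12*q^2)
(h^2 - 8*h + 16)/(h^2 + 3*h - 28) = (h - 4)/(h + 7)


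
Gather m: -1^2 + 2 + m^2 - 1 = m^2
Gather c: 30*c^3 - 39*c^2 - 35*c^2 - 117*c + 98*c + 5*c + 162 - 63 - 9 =30*c^3 - 74*c^2 - 14*c + 90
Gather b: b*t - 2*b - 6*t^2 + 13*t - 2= b*(t - 2) - 6*t^2 + 13*t - 2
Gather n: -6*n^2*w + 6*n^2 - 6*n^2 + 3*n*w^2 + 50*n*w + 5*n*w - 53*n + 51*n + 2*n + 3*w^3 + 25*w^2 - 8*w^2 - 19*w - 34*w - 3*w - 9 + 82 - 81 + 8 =-6*n^2*w + n*(3*w^2 + 55*w) + 3*w^3 + 17*w^2 - 56*w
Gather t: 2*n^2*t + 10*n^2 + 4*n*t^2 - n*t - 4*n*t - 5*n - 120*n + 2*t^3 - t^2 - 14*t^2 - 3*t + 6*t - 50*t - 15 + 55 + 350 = 10*n^2 - 125*n + 2*t^3 + t^2*(4*n - 15) + t*(2*n^2 - 5*n - 47) + 390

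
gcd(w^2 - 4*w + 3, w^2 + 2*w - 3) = w - 1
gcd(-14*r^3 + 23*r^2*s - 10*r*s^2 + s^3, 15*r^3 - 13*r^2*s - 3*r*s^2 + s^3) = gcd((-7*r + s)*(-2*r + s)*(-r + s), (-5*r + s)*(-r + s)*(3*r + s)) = r - s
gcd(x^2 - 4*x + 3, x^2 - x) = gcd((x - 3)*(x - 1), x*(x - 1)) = x - 1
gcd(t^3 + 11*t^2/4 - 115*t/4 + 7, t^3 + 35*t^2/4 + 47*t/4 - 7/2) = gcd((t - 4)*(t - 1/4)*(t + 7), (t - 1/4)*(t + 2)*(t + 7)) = t^2 + 27*t/4 - 7/4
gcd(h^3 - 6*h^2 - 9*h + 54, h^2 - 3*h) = h - 3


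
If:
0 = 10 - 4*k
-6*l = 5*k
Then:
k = 5/2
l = -25/12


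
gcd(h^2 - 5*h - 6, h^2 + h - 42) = h - 6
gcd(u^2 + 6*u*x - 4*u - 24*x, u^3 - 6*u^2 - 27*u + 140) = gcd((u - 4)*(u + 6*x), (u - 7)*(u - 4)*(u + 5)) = u - 4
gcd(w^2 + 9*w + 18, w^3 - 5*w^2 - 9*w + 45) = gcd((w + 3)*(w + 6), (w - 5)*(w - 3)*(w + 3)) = w + 3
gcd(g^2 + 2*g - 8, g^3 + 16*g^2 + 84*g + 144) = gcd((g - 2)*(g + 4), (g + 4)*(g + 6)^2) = g + 4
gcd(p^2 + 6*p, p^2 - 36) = p + 6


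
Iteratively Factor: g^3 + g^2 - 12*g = (g + 4)*(g^2 - 3*g) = (g - 3)*(g + 4)*(g)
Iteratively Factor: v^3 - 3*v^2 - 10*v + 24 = (v - 2)*(v^2 - v - 12) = (v - 2)*(v + 3)*(v - 4)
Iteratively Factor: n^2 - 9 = (n + 3)*(n - 3)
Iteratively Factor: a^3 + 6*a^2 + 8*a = (a)*(a^2 + 6*a + 8) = a*(a + 2)*(a + 4)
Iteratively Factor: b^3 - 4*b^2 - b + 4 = (b - 4)*(b^2 - 1) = (b - 4)*(b - 1)*(b + 1)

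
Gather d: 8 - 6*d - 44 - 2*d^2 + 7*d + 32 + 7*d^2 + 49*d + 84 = 5*d^2 + 50*d + 80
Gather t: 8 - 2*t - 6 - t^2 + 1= -t^2 - 2*t + 3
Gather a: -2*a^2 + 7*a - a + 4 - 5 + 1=-2*a^2 + 6*a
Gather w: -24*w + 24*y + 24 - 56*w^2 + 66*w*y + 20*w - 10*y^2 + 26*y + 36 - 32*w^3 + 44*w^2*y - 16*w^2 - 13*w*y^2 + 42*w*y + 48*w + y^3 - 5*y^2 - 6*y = -32*w^3 + w^2*(44*y - 72) + w*(-13*y^2 + 108*y + 44) + y^3 - 15*y^2 + 44*y + 60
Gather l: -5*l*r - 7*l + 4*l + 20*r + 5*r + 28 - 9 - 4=l*(-5*r - 3) + 25*r + 15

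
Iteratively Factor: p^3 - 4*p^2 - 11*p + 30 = (p + 3)*(p^2 - 7*p + 10) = (p - 5)*(p + 3)*(p - 2)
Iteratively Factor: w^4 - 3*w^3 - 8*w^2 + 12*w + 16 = (w - 2)*(w^3 - w^2 - 10*w - 8) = (w - 2)*(w + 2)*(w^2 - 3*w - 4) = (w - 4)*(w - 2)*(w + 2)*(w + 1)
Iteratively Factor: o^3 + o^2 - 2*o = (o + 2)*(o^2 - o) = (o - 1)*(o + 2)*(o)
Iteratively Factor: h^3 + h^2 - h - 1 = (h + 1)*(h^2 - 1) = (h - 1)*(h + 1)*(h + 1)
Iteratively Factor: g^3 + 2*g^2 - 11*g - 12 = (g + 1)*(g^2 + g - 12) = (g + 1)*(g + 4)*(g - 3)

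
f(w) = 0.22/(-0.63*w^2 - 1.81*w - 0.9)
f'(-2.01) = -4.28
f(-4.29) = -0.05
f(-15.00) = -0.00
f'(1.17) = 0.05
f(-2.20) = 6.71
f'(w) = 0.22*(1.26*w + 1.81)/(-0.63*w^2 - 1.81*w - 0.9)^2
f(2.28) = -0.03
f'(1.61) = 0.03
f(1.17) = -0.06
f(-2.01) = 1.14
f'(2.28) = 0.01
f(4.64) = -0.01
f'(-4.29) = -0.04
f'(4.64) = 0.00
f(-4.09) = -0.05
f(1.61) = -0.04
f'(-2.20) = -196.72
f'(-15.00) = -0.00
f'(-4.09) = -0.05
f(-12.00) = -0.00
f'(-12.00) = -0.00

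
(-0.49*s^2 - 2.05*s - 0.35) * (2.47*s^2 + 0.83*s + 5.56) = -1.2103*s^4 - 5.4702*s^3 - 5.2904*s^2 - 11.6885*s - 1.946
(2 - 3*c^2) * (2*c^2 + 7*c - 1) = -6*c^4 - 21*c^3 + 7*c^2 + 14*c - 2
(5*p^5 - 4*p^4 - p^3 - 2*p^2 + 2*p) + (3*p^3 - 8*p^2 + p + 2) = 5*p^5 - 4*p^4 + 2*p^3 - 10*p^2 + 3*p + 2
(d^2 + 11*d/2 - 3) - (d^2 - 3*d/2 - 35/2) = 7*d + 29/2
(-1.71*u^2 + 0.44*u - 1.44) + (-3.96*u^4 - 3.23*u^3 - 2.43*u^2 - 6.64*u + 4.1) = -3.96*u^4 - 3.23*u^3 - 4.14*u^2 - 6.2*u + 2.66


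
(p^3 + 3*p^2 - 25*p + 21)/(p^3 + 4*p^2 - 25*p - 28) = (p^2 - 4*p + 3)/(p^2 - 3*p - 4)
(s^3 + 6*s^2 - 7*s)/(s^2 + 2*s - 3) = s*(s + 7)/(s + 3)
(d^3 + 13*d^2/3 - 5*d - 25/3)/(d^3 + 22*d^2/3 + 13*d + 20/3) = (3*d - 5)/(3*d + 4)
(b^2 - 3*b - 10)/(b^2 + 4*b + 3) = (b^2 - 3*b - 10)/(b^2 + 4*b + 3)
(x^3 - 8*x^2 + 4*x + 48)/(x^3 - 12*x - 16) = (x - 6)/(x + 2)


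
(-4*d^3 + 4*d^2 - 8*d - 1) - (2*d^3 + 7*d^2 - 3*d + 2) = -6*d^3 - 3*d^2 - 5*d - 3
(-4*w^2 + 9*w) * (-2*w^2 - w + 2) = 8*w^4 - 14*w^3 - 17*w^2 + 18*w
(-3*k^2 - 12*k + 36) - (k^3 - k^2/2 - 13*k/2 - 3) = -k^3 - 5*k^2/2 - 11*k/2 + 39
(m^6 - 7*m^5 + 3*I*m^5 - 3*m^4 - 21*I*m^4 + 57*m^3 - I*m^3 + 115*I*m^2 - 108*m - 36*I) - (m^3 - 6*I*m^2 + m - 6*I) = m^6 - 7*m^5 + 3*I*m^5 - 3*m^4 - 21*I*m^4 + 56*m^3 - I*m^3 + 121*I*m^2 - 109*m - 30*I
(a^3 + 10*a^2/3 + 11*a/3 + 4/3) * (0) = 0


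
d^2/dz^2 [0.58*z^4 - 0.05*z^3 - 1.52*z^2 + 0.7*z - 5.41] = 6.96*z^2 - 0.3*z - 3.04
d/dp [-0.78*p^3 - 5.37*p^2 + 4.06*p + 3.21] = -2.34*p^2 - 10.74*p + 4.06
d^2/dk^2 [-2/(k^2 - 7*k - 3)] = 4*(-k^2 + 7*k + (2*k - 7)^2 + 3)/(-k^2 + 7*k + 3)^3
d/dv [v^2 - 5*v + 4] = 2*v - 5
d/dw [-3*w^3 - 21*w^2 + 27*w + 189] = -9*w^2 - 42*w + 27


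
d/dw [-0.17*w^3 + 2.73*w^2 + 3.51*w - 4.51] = -0.51*w^2 + 5.46*w + 3.51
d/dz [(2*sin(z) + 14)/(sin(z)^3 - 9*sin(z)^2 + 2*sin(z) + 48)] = 4*(-sin(z)^3 - 6*sin(z)^2 + 63*sin(z) + 17)*cos(z)/(sin(z)^3 - 9*sin(z)^2 + 2*sin(z) + 48)^2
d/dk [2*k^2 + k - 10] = 4*k + 1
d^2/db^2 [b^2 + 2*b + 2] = 2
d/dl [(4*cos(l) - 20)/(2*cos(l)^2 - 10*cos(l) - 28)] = 2*(cos(l)^2 - 10*cos(l) + 39)*sin(l)/(sin(l)^2 + 5*cos(l) + 13)^2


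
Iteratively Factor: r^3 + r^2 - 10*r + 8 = (r + 4)*(r^2 - 3*r + 2) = (r - 1)*(r + 4)*(r - 2)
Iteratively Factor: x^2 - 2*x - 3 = (x + 1)*(x - 3)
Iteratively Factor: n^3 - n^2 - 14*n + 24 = (n - 2)*(n^2 + n - 12) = (n - 2)*(n + 4)*(n - 3)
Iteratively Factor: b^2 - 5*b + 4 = (b - 4)*(b - 1)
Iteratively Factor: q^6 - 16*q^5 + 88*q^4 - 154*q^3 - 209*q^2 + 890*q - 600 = (q - 4)*(q^5 - 12*q^4 + 40*q^3 + 6*q^2 - 185*q + 150) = (q - 4)*(q - 3)*(q^4 - 9*q^3 + 13*q^2 + 45*q - 50) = (q - 5)*(q - 4)*(q - 3)*(q^3 - 4*q^2 - 7*q + 10) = (q - 5)^2*(q - 4)*(q - 3)*(q^2 + q - 2) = (q - 5)^2*(q - 4)*(q - 3)*(q + 2)*(q - 1)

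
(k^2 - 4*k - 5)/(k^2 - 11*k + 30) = (k + 1)/(k - 6)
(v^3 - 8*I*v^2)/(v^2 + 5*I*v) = v*(v - 8*I)/(v + 5*I)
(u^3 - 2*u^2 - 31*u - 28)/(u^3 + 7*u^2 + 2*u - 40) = (u^2 - 6*u - 7)/(u^2 + 3*u - 10)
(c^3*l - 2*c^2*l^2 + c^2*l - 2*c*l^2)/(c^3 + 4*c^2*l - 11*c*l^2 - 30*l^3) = c*l*(c^2 - 2*c*l + c - 2*l)/(c^3 + 4*c^2*l - 11*c*l^2 - 30*l^3)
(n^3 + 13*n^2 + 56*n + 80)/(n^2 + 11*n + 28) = (n^2 + 9*n + 20)/(n + 7)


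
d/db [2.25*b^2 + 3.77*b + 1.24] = 4.5*b + 3.77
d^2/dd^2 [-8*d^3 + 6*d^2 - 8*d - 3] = 12 - 48*d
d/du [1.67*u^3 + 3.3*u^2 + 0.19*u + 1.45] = 5.01*u^2 + 6.6*u + 0.19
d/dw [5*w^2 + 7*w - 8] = 10*w + 7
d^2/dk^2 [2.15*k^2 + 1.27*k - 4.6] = 4.30000000000000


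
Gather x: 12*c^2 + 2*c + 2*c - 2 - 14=12*c^2 + 4*c - 16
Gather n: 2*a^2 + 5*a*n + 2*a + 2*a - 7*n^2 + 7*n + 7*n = 2*a^2 + 4*a - 7*n^2 + n*(5*a + 14)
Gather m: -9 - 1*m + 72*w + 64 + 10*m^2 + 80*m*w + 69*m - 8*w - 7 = 10*m^2 + m*(80*w + 68) + 64*w + 48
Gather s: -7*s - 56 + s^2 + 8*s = s^2 + s - 56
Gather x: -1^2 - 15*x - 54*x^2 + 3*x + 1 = -54*x^2 - 12*x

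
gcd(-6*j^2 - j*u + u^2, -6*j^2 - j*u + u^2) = -6*j^2 - j*u + u^2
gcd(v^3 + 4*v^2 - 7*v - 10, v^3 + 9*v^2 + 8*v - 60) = v^2 + 3*v - 10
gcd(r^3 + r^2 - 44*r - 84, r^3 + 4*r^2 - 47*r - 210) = r^2 - r - 42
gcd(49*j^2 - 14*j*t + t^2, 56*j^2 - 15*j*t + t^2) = -7*j + t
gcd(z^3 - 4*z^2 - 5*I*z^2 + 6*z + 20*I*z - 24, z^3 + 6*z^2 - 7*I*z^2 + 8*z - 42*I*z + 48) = z + I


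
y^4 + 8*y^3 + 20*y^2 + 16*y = y*(y + 2)^2*(y + 4)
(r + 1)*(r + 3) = r^2 + 4*r + 3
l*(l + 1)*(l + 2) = l^3 + 3*l^2 + 2*l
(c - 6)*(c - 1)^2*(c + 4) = c^4 - 4*c^3 - 19*c^2 + 46*c - 24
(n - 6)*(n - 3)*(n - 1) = n^3 - 10*n^2 + 27*n - 18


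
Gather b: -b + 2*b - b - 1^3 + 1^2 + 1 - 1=0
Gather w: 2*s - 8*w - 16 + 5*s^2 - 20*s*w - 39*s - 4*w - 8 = 5*s^2 - 37*s + w*(-20*s - 12) - 24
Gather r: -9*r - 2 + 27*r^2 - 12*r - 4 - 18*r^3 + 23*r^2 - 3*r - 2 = -18*r^3 + 50*r^2 - 24*r - 8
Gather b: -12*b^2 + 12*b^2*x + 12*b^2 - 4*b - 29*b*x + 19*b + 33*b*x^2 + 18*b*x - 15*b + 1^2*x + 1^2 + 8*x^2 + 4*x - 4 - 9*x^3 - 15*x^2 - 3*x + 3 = 12*b^2*x + b*(33*x^2 - 11*x) - 9*x^3 - 7*x^2 + 2*x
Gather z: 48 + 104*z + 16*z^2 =16*z^2 + 104*z + 48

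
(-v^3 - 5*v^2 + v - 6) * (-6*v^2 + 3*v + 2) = 6*v^5 + 27*v^4 - 23*v^3 + 29*v^2 - 16*v - 12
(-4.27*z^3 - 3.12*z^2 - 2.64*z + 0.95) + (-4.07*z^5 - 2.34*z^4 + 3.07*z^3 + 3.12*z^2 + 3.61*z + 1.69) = -4.07*z^5 - 2.34*z^4 - 1.2*z^3 + 0.97*z + 2.64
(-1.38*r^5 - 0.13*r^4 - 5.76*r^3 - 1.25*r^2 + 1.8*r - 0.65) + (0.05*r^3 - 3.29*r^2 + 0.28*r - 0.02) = -1.38*r^5 - 0.13*r^4 - 5.71*r^3 - 4.54*r^2 + 2.08*r - 0.67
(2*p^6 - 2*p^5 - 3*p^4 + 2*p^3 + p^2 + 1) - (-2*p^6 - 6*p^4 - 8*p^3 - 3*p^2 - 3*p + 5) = 4*p^6 - 2*p^5 + 3*p^4 + 10*p^3 + 4*p^2 + 3*p - 4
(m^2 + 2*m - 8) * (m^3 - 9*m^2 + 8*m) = m^5 - 7*m^4 - 18*m^3 + 88*m^2 - 64*m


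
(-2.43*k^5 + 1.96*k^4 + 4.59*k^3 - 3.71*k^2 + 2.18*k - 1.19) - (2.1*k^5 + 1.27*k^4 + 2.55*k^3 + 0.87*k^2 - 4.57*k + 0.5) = -4.53*k^5 + 0.69*k^4 + 2.04*k^3 - 4.58*k^2 + 6.75*k - 1.69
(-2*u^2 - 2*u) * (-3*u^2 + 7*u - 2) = 6*u^4 - 8*u^3 - 10*u^2 + 4*u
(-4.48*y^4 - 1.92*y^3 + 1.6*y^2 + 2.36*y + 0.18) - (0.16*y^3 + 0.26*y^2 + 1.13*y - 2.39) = -4.48*y^4 - 2.08*y^3 + 1.34*y^2 + 1.23*y + 2.57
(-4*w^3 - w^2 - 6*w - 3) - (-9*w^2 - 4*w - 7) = -4*w^3 + 8*w^2 - 2*w + 4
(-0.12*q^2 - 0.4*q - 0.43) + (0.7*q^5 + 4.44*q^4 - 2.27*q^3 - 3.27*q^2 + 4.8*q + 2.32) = 0.7*q^5 + 4.44*q^4 - 2.27*q^3 - 3.39*q^2 + 4.4*q + 1.89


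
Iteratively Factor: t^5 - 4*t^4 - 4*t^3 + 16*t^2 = (t - 2)*(t^4 - 2*t^3 - 8*t^2) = (t - 4)*(t - 2)*(t^3 + 2*t^2) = t*(t - 4)*(t - 2)*(t^2 + 2*t) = t^2*(t - 4)*(t - 2)*(t + 2)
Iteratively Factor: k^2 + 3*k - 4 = (k - 1)*(k + 4)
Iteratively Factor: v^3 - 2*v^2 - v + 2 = (v - 2)*(v^2 - 1) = (v - 2)*(v - 1)*(v + 1)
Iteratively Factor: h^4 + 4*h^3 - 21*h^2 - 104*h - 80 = (h - 5)*(h^3 + 9*h^2 + 24*h + 16) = (h - 5)*(h + 4)*(h^2 + 5*h + 4) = (h - 5)*(h + 1)*(h + 4)*(h + 4)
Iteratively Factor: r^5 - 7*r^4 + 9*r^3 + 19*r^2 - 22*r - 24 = (r + 1)*(r^4 - 8*r^3 + 17*r^2 + 2*r - 24) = (r - 3)*(r + 1)*(r^3 - 5*r^2 + 2*r + 8) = (r - 4)*(r - 3)*(r + 1)*(r^2 - r - 2) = (r - 4)*(r - 3)*(r - 2)*(r + 1)*(r + 1)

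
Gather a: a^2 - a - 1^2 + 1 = a^2 - a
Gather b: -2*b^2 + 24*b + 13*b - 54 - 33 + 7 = -2*b^2 + 37*b - 80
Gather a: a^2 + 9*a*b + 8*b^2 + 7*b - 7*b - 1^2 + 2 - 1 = a^2 + 9*a*b + 8*b^2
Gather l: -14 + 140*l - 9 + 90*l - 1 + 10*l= 240*l - 24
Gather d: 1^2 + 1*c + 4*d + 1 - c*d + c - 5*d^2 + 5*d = 2*c - 5*d^2 + d*(9 - c) + 2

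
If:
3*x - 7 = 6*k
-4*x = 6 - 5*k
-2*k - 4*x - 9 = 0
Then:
No Solution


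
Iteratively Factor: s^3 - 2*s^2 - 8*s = (s - 4)*(s^2 + 2*s) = (s - 4)*(s + 2)*(s)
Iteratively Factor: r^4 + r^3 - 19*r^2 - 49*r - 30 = (r + 2)*(r^3 - r^2 - 17*r - 15) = (r - 5)*(r + 2)*(r^2 + 4*r + 3) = (r - 5)*(r + 1)*(r + 2)*(r + 3)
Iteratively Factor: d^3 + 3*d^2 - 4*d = (d - 1)*(d^2 + 4*d) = (d - 1)*(d + 4)*(d)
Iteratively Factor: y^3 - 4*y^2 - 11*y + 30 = (y + 3)*(y^2 - 7*y + 10) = (y - 5)*(y + 3)*(y - 2)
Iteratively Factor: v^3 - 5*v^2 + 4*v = (v - 4)*(v^2 - v) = (v - 4)*(v - 1)*(v)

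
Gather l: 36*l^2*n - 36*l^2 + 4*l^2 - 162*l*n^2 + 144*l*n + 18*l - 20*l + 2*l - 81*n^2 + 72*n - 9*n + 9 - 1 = l^2*(36*n - 32) + l*(-162*n^2 + 144*n) - 81*n^2 + 63*n + 8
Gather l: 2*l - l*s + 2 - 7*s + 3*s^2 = l*(2 - s) + 3*s^2 - 7*s + 2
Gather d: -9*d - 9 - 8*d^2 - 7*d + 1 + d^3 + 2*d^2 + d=d^3 - 6*d^2 - 15*d - 8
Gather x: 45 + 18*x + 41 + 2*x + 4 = 20*x + 90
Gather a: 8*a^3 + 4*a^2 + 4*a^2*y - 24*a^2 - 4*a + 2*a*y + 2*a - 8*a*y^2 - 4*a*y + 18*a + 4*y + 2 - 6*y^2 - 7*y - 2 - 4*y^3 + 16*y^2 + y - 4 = 8*a^3 + a^2*(4*y - 20) + a*(-8*y^2 - 2*y + 16) - 4*y^3 + 10*y^2 - 2*y - 4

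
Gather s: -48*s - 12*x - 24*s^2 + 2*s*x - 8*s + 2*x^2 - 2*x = -24*s^2 + s*(2*x - 56) + 2*x^2 - 14*x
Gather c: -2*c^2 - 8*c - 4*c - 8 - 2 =-2*c^2 - 12*c - 10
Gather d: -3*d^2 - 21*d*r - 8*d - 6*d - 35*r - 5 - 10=-3*d^2 + d*(-21*r - 14) - 35*r - 15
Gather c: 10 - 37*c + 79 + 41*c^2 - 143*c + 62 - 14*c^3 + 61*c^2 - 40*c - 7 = -14*c^3 + 102*c^2 - 220*c + 144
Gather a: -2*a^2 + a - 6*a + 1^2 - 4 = -2*a^2 - 5*a - 3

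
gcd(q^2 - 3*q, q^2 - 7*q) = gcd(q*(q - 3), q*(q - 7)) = q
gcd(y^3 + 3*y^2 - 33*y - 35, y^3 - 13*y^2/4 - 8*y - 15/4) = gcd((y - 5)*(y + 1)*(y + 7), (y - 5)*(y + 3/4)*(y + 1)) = y^2 - 4*y - 5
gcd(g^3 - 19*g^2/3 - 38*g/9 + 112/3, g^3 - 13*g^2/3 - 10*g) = g - 6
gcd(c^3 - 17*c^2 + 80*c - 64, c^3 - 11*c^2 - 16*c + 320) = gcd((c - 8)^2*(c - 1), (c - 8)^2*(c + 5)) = c^2 - 16*c + 64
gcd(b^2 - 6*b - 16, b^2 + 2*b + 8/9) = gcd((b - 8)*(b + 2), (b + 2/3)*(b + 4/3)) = 1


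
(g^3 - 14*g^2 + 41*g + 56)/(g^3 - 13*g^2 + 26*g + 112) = (g + 1)/(g + 2)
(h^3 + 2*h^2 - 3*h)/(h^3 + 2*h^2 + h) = (h^2 + 2*h - 3)/(h^2 + 2*h + 1)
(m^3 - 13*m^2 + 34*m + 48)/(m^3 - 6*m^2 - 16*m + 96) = (m^2 - 7*m - 8)/(m^2 - 16)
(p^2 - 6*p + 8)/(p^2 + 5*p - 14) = (p - 4)/(p + 7)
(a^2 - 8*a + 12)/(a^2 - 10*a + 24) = (a - 2)/(a - 4)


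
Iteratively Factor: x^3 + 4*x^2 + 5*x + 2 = (x + 1)*(x^2 + 3*x + 2) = (x + 1)^2*(x + 2)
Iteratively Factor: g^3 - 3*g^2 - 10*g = (g + 2)*(g^2 - 5*g) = g*(g + 2)*(g - 5)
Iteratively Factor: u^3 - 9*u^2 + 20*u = (u)*(u^2 - 9*u + 20) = u*(u - 4)*(u - 5)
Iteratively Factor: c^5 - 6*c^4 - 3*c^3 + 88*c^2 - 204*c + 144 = (c - 3)*(c^4 - 3*c^3 - 12*c^2 + 52*c - 48) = (c - 3)*(c - 2)*(c^3 - c^2 - 14*c + 24) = (c - 3)*(c - 2)^2*(c^2 + c - 12) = (c - 3)*(c - 2)^2*(c + 4)*(c - 3)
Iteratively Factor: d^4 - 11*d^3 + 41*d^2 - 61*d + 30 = (d - 1)*(d^3 - 10*d^2 + 31*d - 30) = (d - 3)*(d - 1)*(d^2 - 7*d + 10) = (d - 3)*(d - 2)*(d - 1)*(d - 5)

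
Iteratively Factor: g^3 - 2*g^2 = (g)*(g^2 - 2*g) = g^2*(g - 2)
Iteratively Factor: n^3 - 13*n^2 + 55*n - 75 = (n - 3)*(n^2 - 10*n + 25) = (n - 5)*(n - 3)*(n - 5)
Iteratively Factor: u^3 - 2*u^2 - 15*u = (u + 3)*(u^2 - 5*u) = u*(u + 3)*(u - 5)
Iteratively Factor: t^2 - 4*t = (t - 4)*(t)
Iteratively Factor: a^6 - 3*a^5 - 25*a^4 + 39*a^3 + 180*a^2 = (a + 3)*(a^5 - 6*a^4 - 7*a^3 + 60*a^2) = (a - 5)*(a + 3)*(a^4 - a^3 - 12*a^2) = a*(a - 5)*(a + 3)*(a^3 - a^2 - 12*a) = a^2*(a - 5)*(a + 3)*(a^2 - a - 12) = a^2*(a - 5)*(a + 3)^2*(a - 4)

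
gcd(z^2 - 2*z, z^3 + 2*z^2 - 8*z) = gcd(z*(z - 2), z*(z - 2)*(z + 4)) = z^2 - 2*z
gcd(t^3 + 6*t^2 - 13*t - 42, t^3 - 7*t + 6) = 1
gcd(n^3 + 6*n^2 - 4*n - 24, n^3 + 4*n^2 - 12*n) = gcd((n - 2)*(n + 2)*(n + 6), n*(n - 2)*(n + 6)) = n^2 + 4*n - 12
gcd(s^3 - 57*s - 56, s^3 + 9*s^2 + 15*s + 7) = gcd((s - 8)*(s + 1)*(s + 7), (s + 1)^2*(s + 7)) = s^2 + 8*s + 7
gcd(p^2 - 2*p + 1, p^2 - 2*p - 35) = 1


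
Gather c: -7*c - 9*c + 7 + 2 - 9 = -16*c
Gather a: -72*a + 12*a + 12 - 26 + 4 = -60*a - 10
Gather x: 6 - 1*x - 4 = 2 - x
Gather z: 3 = 3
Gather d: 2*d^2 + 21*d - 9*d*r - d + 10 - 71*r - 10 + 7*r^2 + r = 2*d^2 + d*(20 - 9*r) + 7*r^2 - 70*r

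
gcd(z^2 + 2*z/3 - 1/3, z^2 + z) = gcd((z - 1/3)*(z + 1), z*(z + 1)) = z + 1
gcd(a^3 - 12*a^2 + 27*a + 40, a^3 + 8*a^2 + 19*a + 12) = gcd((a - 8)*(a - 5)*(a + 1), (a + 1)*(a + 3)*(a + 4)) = a + 1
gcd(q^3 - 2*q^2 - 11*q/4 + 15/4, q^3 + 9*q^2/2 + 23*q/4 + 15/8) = q + 3/2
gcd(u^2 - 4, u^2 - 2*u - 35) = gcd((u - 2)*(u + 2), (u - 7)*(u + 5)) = 1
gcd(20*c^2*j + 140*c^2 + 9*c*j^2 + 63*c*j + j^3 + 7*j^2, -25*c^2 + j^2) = 5*c + j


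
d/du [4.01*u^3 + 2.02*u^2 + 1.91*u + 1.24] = 12.03*u^2 + 4.04*u + 1.91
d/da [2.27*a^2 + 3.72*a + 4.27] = 4.54*a + 3.72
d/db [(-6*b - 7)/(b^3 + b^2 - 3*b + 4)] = (-6*b^3 - 6*b^2 + 18*b + (6*b + 7)*(3*b^2 + 2*b - 3) - 24)/(b^3 + b^2 - 3*b + 4)^2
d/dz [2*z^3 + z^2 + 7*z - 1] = 6*z^2 + 2*z + 7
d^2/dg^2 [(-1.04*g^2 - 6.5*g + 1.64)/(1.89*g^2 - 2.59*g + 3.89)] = (-56.619108*g^3 + 81.0265680000001*g^2 + 238.564116*g - 164.563388)/(6.751269*g^6 - 27.755217*g^5 + 79.721334*g^4 - 131.625613*g^3 + 164.082534*g^2 - 117.576417*g + 58.863869)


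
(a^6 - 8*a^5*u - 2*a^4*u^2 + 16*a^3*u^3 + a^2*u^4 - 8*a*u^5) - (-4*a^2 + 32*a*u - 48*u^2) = a^6 - 8*a^5*u - 2*a^4*u^2 + 16*a^3*u^3 + a^2*u^4 + 4*a^2 - 8*a*u^5 - 32*a*u + 48*u^2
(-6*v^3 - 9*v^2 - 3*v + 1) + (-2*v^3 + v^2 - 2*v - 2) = -8*v^3 - 8*v^2 - 5*v - 1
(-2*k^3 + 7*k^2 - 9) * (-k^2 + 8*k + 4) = 2*k^5 - 23*k^4 + 48*k^3 + 37*k^2 - 72*k - 36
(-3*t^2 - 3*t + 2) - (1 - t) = -3*t^2 - 2*t + 1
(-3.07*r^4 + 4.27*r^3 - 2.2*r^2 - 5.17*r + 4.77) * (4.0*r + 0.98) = -12.28*r^5 + 14.0714*r^4 - 4.6154*r^3 - 22.836*r^2 + 14.0134*r + 4.6746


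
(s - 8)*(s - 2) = s^2 - 10*s + 16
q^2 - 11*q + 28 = (q - 7)*(q - 4)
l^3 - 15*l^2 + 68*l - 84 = (l - 7)*(l - 6)*(l - 2)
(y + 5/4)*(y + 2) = y^2 + 13*y/4 + 5/2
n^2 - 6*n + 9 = (n - 3)^2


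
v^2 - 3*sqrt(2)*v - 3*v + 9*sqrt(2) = (v - 3)*(v - 3*sqrt(2))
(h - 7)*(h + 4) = h^2 - 3*h - 28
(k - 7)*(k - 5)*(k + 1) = k^3 - 11*k^2 + 23*k + 35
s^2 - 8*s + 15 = (s - 5)*(s - 3)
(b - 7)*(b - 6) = b^2 - 13*b + 42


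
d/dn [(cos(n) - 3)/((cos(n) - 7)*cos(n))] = (sin(n) + 21*sin(n)/cos(n)^2 - 6*tan(n))/(cos(n) - 7)^2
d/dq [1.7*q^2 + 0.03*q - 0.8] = 3.4*q + 0.03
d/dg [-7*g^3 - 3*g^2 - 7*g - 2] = -21*g^2 - 6*g - 7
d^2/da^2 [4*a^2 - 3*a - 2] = 8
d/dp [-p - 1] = -1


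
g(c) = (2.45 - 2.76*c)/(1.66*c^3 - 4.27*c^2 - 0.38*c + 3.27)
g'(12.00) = 0.00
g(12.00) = -0.01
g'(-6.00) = -0.01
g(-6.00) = -0.04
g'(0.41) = -0.46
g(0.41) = 0.53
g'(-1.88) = -0.39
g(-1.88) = -0.35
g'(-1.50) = -0.96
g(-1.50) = -0.58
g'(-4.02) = -0.04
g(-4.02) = -0.08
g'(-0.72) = -77.30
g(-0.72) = 6.25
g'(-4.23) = -0.03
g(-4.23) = -0.07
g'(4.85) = 0.07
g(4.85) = -0.12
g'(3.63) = 0.30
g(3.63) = -0.30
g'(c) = (2.45 - 2.76*c)*(-4.98*c^2 + 8.54*c + 0.38)/(1.66*c^3 - 4.27*c^2 - 0.38*c + 3.27)^2 - 2.76/(1.66*c^3 - 4.27*c^2 - 0.38*c + 3.27) = (9.1632*c^3 - 23.9862*c^2 + 20.923*c - 8.0942)/(2.7556*c^6 - 14.1764*c^5 + 16.9713*c^4 + 14.1016*c^3 - 27.7814*c^2 - 2.4852*c + 10.6929)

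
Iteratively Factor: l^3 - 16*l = (l + 4)*(l^2 - 4*l) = l*(l + 4)*(l - 4)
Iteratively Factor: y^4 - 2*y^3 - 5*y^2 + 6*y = (y - 3)*(y^3 + y^2 - 2*y) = (y - 3)*(y + 2)*(y^2 - y) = y*(y - 3)*(y + 2)*(y - 1)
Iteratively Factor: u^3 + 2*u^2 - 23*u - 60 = (u + 4)*(u^2 - 2*u - 15) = (u + 3)*(u + 4)*(u - 5)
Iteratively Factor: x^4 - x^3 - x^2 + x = (x - 1)*(x^3 - x) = (x - 1)^2*(x^2 + x) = x*(x - 1)^2*(x + 1)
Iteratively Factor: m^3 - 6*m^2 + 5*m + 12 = (m + 1)*(m^2 - 7*m + 12) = (m - 4)*(m + 1)*(m - 3)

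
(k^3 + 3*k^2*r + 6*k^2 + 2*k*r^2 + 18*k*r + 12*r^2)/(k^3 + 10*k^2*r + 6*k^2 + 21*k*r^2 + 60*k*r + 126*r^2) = (k^2 + 3*k*r + 2*r^2)/(k^2 + 10*k*r + 21*r^2)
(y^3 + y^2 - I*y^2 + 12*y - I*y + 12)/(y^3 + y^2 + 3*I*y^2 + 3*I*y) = (y - 4*I)/y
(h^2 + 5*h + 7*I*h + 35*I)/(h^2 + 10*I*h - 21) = (h + 5)/(h + 3*I)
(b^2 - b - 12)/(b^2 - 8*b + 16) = (b + 3)/(b - 4)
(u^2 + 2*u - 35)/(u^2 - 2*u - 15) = (u + 7)/(u + 3)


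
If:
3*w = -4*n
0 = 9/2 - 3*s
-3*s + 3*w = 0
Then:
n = -9/8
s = 3/2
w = 3/2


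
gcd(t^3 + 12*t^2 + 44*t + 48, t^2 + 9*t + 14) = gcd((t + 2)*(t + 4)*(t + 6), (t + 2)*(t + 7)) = t + 2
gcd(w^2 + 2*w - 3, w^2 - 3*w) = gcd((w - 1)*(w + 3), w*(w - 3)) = 1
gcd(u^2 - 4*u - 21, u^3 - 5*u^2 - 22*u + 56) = u - 7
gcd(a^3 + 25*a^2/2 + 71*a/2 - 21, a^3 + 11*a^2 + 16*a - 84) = a^2 + 13*a + 42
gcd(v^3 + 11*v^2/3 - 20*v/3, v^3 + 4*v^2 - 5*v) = v^2 + 5*v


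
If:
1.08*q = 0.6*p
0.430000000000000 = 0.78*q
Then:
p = 0.99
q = 0.55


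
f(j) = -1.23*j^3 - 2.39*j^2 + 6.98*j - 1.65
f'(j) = -3.69*j^2 - 4.78*j + 6.98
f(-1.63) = -14.05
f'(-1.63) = 4.97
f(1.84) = -4.56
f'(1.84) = -14.31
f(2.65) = -22.83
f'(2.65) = -31.60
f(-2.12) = -15.47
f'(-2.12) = 0.53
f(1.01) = 1.69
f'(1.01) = -1.61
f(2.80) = -27.84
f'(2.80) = -35.33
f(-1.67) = -14.24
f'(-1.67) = 4.67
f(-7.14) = 274.38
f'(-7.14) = -147.01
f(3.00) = -35.43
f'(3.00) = -40.57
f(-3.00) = -10.89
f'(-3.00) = -11.89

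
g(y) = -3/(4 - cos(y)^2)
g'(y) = 6*sin(y)*cos(y)/(4 - cos(y)^2)^2 = 6*sin(y)*cos(y)/(cos(y)^2 - 4)^2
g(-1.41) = -0.75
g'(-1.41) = -0.06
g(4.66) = -0.75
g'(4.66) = 0.02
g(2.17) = -0.81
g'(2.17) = -0.21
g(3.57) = -0.95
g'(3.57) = 0.23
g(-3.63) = -0.93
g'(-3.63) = -0.24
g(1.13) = -0.79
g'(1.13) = 0.16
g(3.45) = -0.97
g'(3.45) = 0.18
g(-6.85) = -0.91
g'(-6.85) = -0.25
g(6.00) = -0.97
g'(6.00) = -0.17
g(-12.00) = -0.91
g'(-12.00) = 0.25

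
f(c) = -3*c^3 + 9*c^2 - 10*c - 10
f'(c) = -9*c^2 + 18*c - 10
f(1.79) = -16.27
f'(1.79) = -6.62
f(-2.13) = 81.12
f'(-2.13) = -89.17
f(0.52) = -13.19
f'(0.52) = -3.07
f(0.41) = -12.79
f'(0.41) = -4.13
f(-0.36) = -5.09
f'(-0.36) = -17.65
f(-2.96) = 176.26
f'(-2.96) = -142.13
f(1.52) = -14.94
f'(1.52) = -3.43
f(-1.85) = 58.30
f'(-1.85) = -74.10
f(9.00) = -1558.00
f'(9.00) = -577.00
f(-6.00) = 1022.00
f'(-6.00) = -442.00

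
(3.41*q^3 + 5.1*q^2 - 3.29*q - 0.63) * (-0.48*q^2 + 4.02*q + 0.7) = -1.6368*q^5 + 11.2602*q^4 + 24.4682*q^3 - 9.3534*q^2 - 4.8356*q - 0.441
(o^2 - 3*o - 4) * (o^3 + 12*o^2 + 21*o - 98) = o^5 + 9*o^4 - 19*o^3 - 209*o^2 + 210*o + 392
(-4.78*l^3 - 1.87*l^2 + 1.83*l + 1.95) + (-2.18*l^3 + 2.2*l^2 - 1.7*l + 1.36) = -6.96*l^3 + 0.33*l^2 + 0.13*l + 3.31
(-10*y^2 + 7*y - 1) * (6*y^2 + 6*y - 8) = -60*y^4 - 18*y^3 + 116*y^2 - 62*y + 8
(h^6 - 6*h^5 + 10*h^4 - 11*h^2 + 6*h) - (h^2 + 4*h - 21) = h^6 - 6*h^5 + 10*h^4 - 12*h^2 + 2*h + 21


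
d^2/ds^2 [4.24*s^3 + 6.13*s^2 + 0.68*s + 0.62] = 25.44*s + 12.26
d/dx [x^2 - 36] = 2*x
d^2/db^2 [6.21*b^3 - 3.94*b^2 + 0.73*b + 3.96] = 37.26*b - 7.88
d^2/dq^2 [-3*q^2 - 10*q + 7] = -6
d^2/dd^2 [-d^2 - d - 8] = -2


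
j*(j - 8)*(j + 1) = j^3 - 7*j^2 - 8*j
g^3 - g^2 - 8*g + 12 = (g - 2)^2*(g + 3)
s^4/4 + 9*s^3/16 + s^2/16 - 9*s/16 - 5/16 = (s/4 + 1/4)*(s - 1)*(s + 1)*(s + 5/4)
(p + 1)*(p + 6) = p^2 + 7*p + 6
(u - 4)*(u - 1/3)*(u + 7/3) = u^3 - 2*u^2 - 79*u/9 + 28/9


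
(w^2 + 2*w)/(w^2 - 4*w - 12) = w/(w - 6)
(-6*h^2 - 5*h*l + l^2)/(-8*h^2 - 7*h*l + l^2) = (6*h - l)/(8*h - l)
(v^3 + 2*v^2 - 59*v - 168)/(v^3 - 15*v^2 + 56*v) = (v^2 + 10*v + 21)/(v*(v - 7))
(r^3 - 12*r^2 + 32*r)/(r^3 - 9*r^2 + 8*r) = (r - 4)/(r - 1)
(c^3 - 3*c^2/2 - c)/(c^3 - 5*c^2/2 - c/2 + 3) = c*(2*c + 1)/(2*c^2 - c - 3)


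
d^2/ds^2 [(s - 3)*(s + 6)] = 2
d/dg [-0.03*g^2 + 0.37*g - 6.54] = 0.37 - 0.06*g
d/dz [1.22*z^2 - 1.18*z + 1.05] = 2.44*z - 1.18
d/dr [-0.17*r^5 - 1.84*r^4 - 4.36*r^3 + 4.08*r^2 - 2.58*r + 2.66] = -0.85*r^4 - 7.36*r^3 - 13.08*r^2 + 8.16*r - 2.58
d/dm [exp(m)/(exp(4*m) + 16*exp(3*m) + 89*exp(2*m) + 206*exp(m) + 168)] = (-3*exp(4*m) - 32*exp(3*m) - 89*exp(2*m) + 168)*exp(m)/(exp(8*m) + 32*exp(7*m) + 434*exp(6*m) + 3260*exp(5*m) + 14849*exp(4*m) + 42044*exp(3*m) + 72340*exp(2*m) + 69216*exp(m) + 28224)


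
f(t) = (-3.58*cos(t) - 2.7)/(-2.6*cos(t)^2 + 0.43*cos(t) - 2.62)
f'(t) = (-5.2*sin(t)*cos(t) + 0.43*sin(t))*(-3.58*cos(t) - 2.7)/(-2.6*cos(t)^2 + 0.43*cos(t) - 2.62)^2 + 3.58*sin(t)/(-2.6*cos(t)^2 + 0.43*cos(t) - 2.62)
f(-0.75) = 1.44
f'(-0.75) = -0.24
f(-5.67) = 1.40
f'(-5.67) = 0.26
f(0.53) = 1.38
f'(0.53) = 0.25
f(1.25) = 1.40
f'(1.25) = -0.65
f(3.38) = -0.14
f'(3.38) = 0.12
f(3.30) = -0.15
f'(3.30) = 0.08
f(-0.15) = 1.32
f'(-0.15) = -0.08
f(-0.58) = 1.40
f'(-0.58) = -0.25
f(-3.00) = -0.15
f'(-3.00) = 0.07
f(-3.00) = -0.15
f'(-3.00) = 0.07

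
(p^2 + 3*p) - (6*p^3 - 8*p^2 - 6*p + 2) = -6*p^3 + 9*p^2 + 9*p - 2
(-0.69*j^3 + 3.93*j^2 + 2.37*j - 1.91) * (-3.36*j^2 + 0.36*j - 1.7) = 2.3184*j^5 - 13.4532*j^4 - 5.3754*j^3 + 0.589799999999999*j^2 - 4.7166*j + 3.247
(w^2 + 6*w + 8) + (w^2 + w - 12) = 2*w^2 + 7*w - 4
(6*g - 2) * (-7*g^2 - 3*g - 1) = -42*g^3 - 4*g^2 + 2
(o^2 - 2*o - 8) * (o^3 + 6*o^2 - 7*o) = o^5 + 4*o^4 - 27*o^3 - 34*o^2 + 56*o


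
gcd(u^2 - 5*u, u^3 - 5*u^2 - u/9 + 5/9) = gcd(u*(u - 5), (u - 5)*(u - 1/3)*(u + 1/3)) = u - 5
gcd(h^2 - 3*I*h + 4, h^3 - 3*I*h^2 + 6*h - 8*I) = h - 4*I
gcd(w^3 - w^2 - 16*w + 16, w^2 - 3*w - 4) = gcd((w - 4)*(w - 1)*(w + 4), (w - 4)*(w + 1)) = w - 4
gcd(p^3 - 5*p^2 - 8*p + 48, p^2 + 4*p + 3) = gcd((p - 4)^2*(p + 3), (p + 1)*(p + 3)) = p + 3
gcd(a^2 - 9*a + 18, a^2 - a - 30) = a - 6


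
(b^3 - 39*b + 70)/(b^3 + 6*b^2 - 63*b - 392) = (b^2 - 7*b + 10)/(b^2 - b - 56)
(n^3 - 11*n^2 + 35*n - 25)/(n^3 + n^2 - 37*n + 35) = (n - 5)/(n + 7)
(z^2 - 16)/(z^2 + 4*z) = (z - 4)/z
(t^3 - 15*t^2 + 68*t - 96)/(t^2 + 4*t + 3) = (t^3 - 15*t^2 + 68*t - 96)/(t^2 + 4*t + 3)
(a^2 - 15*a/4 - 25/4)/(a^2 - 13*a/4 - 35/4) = (4*a + 5)/(4*a + 7)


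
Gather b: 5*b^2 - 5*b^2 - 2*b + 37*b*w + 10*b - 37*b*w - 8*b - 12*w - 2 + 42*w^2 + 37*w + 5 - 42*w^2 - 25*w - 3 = 0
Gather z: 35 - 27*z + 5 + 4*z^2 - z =4*z^2 - 28*z + 40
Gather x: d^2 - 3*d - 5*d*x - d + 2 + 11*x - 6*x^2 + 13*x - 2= d^2 - 4*d - 6*x^2 + x*(24 - 5*d)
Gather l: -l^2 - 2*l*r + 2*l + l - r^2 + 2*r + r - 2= -l^2 + l*(3 - 2*r) - r^2 + 3*r - 2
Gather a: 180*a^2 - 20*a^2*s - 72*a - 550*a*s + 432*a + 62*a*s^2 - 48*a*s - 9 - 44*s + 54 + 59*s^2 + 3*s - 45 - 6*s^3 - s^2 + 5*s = a^2*(180 - 20*s) + a*(62*s^2 - 598*s + 360) - 6*s^3 + 58*s^2 - 36*s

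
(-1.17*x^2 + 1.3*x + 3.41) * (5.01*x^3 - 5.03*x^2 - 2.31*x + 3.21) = -5.8617*x^5 + 12.3981*x^4 + 13.2478*x^3 - 23.911*x^2 - 3.7041*x + 10.9461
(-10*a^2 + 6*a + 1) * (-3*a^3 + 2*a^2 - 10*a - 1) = 30*a^5 - 38*a^4 + 109*a^3 - 48*a^2 - 16*a - 1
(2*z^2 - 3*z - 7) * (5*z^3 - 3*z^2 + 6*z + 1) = 10*z^5 - 21*z^4 - 14*z^3 + 5*z^2 - 45*z - 7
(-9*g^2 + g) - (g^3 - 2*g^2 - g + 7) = -g^3 - 7*g^2 + 2*g - 7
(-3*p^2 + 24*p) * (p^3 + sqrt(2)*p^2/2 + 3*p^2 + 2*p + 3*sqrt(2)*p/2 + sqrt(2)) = -3*p^5 - 3*sqrt(2)*p^4/2 + 15*p^4 + 15*sqrt(2)*p^3/2 + 66*p^3 + 33*sqrt(2)*p^2 + 48*p^2 + 24*sqrt(2)*p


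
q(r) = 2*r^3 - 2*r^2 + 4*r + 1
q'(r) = 6*r^2 - 4*r + 4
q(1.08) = 5.51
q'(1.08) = 6.68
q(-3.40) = -114.33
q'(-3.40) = 86.96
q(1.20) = 6.38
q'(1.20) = 7.84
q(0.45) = 2.58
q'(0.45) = 3.42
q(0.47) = 2.65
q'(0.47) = 3.45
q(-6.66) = -705.17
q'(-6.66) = 296.77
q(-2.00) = -31.00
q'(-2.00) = 36.00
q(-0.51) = -1.83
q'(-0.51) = 7.60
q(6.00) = 385.00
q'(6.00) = 196.00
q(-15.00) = -7259.00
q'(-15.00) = 1414.00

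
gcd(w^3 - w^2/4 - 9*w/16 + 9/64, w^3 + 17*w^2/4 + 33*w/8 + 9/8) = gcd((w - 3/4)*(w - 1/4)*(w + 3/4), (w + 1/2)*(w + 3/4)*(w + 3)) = w + 3/4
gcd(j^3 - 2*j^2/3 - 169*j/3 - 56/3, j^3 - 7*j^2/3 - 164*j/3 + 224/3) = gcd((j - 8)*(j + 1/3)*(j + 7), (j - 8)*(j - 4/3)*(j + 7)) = j^2 - j - 56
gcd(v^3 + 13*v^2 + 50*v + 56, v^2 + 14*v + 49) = v + 7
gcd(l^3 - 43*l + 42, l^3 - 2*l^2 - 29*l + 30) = l^2 - 7*l + 6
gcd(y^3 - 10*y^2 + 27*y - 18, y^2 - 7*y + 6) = y^2 - 7*y + 6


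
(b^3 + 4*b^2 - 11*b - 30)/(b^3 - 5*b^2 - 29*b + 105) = (b + 2)/(b - 7)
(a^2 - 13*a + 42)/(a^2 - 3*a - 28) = (a - 6)/(a + 4)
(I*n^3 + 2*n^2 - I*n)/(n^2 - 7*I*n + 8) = n*(I*n^2 + 2*n - I)/(n^2 - 7*I*n + 8)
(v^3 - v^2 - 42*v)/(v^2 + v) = (v^2 - v - 42)/(v + 1)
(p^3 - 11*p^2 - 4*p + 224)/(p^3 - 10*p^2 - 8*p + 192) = (p - 7)/(p - 6)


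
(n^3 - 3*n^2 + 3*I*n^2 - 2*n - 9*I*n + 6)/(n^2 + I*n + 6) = (n^3 + 3*n^2*(-1 + I) - n*(2 + 9*I) + 6)/(n^2 + I*n + 6)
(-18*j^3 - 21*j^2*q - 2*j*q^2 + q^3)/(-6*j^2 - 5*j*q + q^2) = 3*j + q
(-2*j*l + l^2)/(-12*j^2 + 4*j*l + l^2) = l/(6*j + l)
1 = 1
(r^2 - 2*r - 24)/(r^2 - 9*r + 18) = (r + 4)/(r - 3)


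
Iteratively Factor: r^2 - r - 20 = (r + 4)*(r - 5)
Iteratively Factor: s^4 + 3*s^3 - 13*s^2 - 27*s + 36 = (s + 4)*(s^3 - s^2 - 9*s + 9) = (s - 1)*(s + 4)*(s^2 - 9) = (s - 1)*(s + 3)*(s + 4)*(s - 3)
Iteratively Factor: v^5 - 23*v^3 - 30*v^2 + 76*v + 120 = (v + 2)*(v^4 - 2*v^3 - 19*v^2 + 8*v + 60) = (v - 2)*(v + 2)*(v^3 - 19*v - 30) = (v - 2)*(v + 2)^2*(v^2 - 2*v - 15) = (v - 2)*(v + 2)^2*(v + 3)*(v - 5)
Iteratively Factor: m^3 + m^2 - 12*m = (m + 4)*(m^2 - 3*m) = m*(m + 4)*(m - 3)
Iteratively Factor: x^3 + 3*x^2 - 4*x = (x - 1)*(x^2 + 4*x) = (x - 1)*(x + 4)*(x)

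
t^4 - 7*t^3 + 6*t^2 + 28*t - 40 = (t - 5)*(t - 2)^2*(t + 2)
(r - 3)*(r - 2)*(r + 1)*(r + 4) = r^4 - 15*r^2 + 10*r + 24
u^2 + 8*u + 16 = (u + 4)^2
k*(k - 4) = k^2 - 4*k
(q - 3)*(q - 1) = q^2 - 4*q + 3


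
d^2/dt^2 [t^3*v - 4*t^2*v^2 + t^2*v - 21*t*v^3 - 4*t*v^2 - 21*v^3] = 2*v*(3*t - 4*v + 1)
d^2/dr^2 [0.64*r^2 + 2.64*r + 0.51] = 1.28000000000000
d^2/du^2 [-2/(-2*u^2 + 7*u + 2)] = 4*(4*u^2 - 14*u - (4*u - 7)^2 - 4)/(-2*u^2 + 7*u + 2)^3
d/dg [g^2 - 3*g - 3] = 2*g - 3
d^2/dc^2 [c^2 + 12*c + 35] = 2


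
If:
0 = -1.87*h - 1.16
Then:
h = -0.62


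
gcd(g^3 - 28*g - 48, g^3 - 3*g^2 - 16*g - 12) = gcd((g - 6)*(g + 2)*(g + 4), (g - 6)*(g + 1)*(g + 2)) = g^2 - 4*g - 12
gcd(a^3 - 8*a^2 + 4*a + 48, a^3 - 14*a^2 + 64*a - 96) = a^2 - 10*a + 24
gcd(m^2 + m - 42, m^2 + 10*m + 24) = 1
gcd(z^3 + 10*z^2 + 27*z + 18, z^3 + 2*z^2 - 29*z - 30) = z^2 + 7*z + 6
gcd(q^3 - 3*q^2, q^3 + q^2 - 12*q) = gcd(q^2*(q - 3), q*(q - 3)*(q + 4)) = q^2 - 3*q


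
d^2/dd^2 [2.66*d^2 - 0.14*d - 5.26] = 5.32000000000000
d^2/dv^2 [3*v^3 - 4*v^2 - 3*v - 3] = 18*v - 8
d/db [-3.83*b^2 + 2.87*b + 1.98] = 2.87 - 7.66*b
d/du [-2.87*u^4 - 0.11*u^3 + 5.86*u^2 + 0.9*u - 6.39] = -11.48*u^3 - 0.33*u^2 + 11.72*u + 0.9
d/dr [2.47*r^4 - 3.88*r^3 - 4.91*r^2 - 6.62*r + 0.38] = 9.88*r^3 - 11.64*r^2 - 9.82*r - 6.62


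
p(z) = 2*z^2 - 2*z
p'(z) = 4*z - 2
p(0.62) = -0.47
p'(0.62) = 0.48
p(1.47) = 1.38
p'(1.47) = 3.88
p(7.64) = 101.46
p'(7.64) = 28.56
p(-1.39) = 6.64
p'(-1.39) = -7.56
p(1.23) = 0.57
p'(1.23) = 2.92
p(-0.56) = 1.75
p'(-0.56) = -4.24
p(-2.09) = 12.92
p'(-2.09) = -10.36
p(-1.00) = 4.00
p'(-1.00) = -6.00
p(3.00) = 12.00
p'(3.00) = 10.00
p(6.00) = 60.00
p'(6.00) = 22.00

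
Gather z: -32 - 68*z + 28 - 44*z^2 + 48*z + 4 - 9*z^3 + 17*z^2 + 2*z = -9*z^3 - 27*z^2 - 18*z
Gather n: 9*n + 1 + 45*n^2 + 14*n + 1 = 45*n^2 + 23*n + 2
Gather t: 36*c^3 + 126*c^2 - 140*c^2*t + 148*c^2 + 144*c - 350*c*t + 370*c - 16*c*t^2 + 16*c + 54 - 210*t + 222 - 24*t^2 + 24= 36*c^3 + 274*c^2 + 530*c + t^2*(-16*c - 24) + t*(-140*c^2 - 350*c - 210) + 300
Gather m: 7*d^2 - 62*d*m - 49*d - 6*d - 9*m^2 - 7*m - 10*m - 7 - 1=7*d^2 - 55*d - 9*m^2 + m*(-62*d - 17) - 8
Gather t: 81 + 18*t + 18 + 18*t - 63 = 36*t + 36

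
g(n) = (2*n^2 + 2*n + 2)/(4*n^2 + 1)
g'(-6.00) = -0.01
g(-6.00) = 0.43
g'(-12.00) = 0.00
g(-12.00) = 0.46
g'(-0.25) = 2.88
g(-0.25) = 1.30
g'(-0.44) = 1.82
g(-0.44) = 0.85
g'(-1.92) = -0.02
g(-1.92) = 0.35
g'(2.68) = -0.10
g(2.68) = 0.73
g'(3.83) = -0.05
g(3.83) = 0.65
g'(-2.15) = -0.02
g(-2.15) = 0.36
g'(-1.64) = 0.00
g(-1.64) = 0.35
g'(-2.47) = -0.03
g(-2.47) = 0.36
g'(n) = -8*n*(2*n^2 + 2*n + 2)/(4*n^2 + 1)^2 + (4*n + 2)/(4*n^2 + 1)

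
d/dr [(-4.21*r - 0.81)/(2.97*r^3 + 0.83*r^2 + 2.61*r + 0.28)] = (25.0074*r^3 + 10.7114*r^2 + 1.3446*r + 0.9353)/(8.8209*r^6 + 4.9302*r^5 + 16.1923*r^4 + 5.9958*r^3 + 7.2769*r^2 + 1.4616*r + 0.0784)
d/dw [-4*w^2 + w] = 1 - 8*w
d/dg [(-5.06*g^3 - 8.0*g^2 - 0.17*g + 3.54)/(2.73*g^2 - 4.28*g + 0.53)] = (-13.8138*g^4 + 43.3136*g^3 + 26.6587*g^2 - 27.8084*g + 15.0611)/(7.4529*g^4 - 23.3688*g^3 + 21.2122*g^2 - 4.5368*g + 0.2809)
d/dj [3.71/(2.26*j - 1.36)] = -8.3846/(2.26*j - 1.36)^2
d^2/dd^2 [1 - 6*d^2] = -12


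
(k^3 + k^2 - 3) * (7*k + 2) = 7*k^4 + 9*k^3 + 2*k^2 - 21*k - 6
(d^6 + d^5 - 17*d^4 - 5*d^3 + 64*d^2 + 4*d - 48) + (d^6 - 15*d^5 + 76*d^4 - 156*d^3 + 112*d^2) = 2*d^6 - 14*d^5 + 59*d^4 - 161*d^3 + 176*d^2 + 4*d - 48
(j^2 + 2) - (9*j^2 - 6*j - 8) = -8*j^2 + 6*j + 10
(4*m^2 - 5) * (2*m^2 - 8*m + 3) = 8*m^4 - 32*m^3 + 2*m^2 + 40*m - 15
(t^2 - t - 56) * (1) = t^2 - t - 56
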